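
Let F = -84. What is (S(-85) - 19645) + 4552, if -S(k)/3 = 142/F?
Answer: -211231/14 ≈ -15088.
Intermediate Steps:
S(k) = 71/14 (S(k) = -426/(-84) = -426*(-1)/84 = -3*(-71/42) = 71/14)
(S(-85) - 19645) + 4552 = (71/14 - 19645) + 4552 = -274959/14 + 4552 = -211231/14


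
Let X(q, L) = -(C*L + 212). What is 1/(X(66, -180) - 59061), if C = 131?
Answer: -1/35693 ≈ -2.8017e-5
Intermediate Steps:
X(q, L) = -212 - 131*L (X(q, L) = -(131*L + 212) = -(212 + 131*L) = -212 - 131*L)
1/(X(66, -180) - 59061) = 1/((-212 - 131*(-180)) - 59061) = 1/((-212 + 23580) - 59061) = 1/(23368 - 59061) = 1/(-35693) = -1/35693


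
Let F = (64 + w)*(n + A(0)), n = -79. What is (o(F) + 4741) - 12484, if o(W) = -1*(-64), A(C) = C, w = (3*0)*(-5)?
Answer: -7679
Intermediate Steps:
w = 0 (w = 0*(-5) = 0)
F = -5056 (F = (64 + 0)*(-79 + 0) = 64*(-79) = -5056)
o(W) = 64
(o(F) + 4741) - 12484 = (64 + 4741) - 12484 = 4805 - 12484 = -7679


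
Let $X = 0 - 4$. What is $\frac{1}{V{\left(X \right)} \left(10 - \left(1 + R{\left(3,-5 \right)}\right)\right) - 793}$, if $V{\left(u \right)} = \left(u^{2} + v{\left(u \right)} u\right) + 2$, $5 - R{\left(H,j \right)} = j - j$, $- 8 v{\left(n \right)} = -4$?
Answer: $- \frac{1}{729} \approx -0.0013717$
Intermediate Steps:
$v{\left(n \right)} = \frac{1}{2}$ ($v{\left(n \right)} = \left(- \frac{1}{8}\right) \left(-4\right) = \frac{1}{2}$)
$R{\left(H,j \right)} = 5$ ($R{\left(H,j \right)} = 5 - \left(j - j\right) = 5 - 0 = 5 + 0 = 5$)
$X = -4$ ($X = 0 - 4 = -4$)
$V{\left(u \right)} = 2 + u^{2} + \frac{u}{2}$ ($V{\left(u \right)} = \left(u^{2} + \frac{u}{2}\right) + 2 = 2 + u^{2} + \frac{u}{2}$)
$\frac{1}{V{\left(X \right)} \left(10 - \left(1 + R{\left(3,-5 \right)}\right)\right) - 793} = \frac{1}{\left(2 + \left(-4\right)^{2} + \frac{1}{2} \left(-4\right)\right) \left(10 - 6\right) - 793} = \frac{1}{\left(2 + 16 - 2\right) \left(10 - 6\right) - 793} = \frac{1}{16 \left(10 - 6\right) - 793} = \frac{1}{16 \cdot 4 - 793} = \frac{1}{64 - 793} = \frac{1}{-729} = - \frac{1}{729}$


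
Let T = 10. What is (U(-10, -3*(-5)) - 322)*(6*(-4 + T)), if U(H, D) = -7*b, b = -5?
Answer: -10332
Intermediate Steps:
U(H, D) = 35 (U(H, D) = -7*(-5) = 35)
(U(-10, -3*(-5)) - 322)*(6*(-4 + T)) = (35 - 322)*(6*(-4 + 10)) = -1722*6 = -287*36 = -10332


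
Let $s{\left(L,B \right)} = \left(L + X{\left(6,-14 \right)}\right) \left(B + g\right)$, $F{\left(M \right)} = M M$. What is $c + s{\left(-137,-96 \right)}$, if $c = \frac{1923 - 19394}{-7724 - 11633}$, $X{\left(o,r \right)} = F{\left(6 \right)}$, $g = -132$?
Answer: $\frac{445770467}{19357} \approx 23029.0$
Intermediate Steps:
$F{\left(M \right)} = M^{2}$
$X{\left(o,r \right)} = 36$ ($X{\left(o,r \right)} = 6^{2} = 36$)
$s{\left(L,B \right)} = \left(-132 + B\right) \left(36 + L\right)$ ($s{\left(L,B \right)} = \left(L + 36\right) \left(B - 132\right) = \left(36 + L\right) \left(-132 + B\right) = \left(-132 + B\right) \left(36 + L\right)$)
$c = \frac{17471}{19357}$ ($c = - \frac{17471}{-19357} = \left(-17471\right) \left(- \frac{1}{19357}\right) = \frac{17471}{19357} \approx 0.90257$)
$c + s{\left(-137,-96 \right)} = \frac{17471}{19357} - -23028 = \frac{17471}{19357} + \left(-4752 + 18084 - 3456 + 13152\right) = \frac{17471}{19357} + 23028 = \frac{445770467}{19357}$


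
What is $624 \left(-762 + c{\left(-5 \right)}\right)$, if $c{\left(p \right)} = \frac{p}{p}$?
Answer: $-474864$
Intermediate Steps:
$c{\left(p \right)} = 1$
$624 \left(-762 + c{\left(-5 \right)}\right) = 624 \left(-762 + 1\right) = 624 \left(-761\right) = -474864$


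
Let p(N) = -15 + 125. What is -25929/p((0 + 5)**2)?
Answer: -25929/110 ≈ -235.72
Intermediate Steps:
p(N) = 110
-25929/p((0 + 5)**2) = -25929/110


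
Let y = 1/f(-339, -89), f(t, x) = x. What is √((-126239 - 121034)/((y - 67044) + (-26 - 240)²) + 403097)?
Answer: 3*√4887520584820426/330367 ≈ 634.85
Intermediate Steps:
y = -1/89 (y = 1/(-89) = -1/89 ≈ -0.011236)
√((-126239 - 121034)/((y - 67044) + (-26 - 240)²) + 403097) = √((-126239 - 121034)/((-1/89 - 67044) + (-26 - 240)²) + 403097) = √(-247273/(-5966917/89 + (-266)²) + 403097) = √(-247273/(-5966917/89 + 70756) + 403097) = √(-247273/330367/89 + 403097) = √(-247273*89/330367 + 403097) = √(-22007297/330367 + 403097) = √(133147939302/330367) = 3*√4887520584820426/330367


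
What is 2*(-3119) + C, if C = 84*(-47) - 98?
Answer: -10284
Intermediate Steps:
C = -4046 (C = -3948 - 98 = -4046)
2*(-3119) + C = 2*(-3119) - 4046 = -6238 - 4046 = -10284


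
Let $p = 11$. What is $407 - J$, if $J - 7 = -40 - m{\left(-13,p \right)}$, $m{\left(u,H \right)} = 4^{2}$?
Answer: $456$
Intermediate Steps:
$m{\left(u,H \right)} = 16$
$J = -49$ ($J = 7 - 56 = -49$)
$407 - J = 407 - -49 = 407 + 49 = 456$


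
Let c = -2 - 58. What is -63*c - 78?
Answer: 3702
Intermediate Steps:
c = -60
-63*c - 78 = -63*(-60) - 78 = 3780 - 78 = 3702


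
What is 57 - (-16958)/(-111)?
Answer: -10631/111 ≈ -95.775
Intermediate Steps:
57 - (-16958)/(-111) = 57 - (-16958)*(-1)/111 = 57 - 122*139/111 = 57 - 16958/111 = -10631/111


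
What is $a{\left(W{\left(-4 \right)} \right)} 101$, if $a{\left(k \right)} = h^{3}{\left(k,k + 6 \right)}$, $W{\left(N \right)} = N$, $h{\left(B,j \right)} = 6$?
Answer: $21816$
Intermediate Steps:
$a{\left(k \right)} = 216$ ($a{\left(k \right)} = 6^{3} = 216$)
$a{\left(W{\left(-4 \right)} \right)} 101 = 216 \cdot 101 = 21816$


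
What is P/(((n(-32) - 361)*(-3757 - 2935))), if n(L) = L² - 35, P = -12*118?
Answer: 177/525322 ≈ 0.00033694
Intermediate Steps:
P = -1416
n(L) = -35 + L²
P/(((n(-32) - 361)*(-3757 - 2935))) = -1416*1/((-3757 - 2935)*((-35 + (-32)²) - 361)) = -1416*(-1/(6692*((-35 + 1024) - 361))) = -1416*(-1/(6692*(989 - 361))) = -1416/(628*(-6692)) = -1416/(-4202576) = -1416*(-1/4202576) = 177/525322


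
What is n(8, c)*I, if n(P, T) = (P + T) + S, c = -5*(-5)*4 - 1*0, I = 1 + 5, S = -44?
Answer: 384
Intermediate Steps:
I = 6
c = 100 (c = 25*4 + 0 = 100 + 0 = 100)
n(P, T) = -44 + P + T (n(P, T) = (P + T) - 44 = -44 + P + T)
n(8, c)*I = (-44 + 8 + 100)*6 = 64*6 = 384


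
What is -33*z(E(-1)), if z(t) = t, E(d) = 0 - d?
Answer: -33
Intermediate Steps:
E(d) = -d
-33*z(E(-1)) = -(-33)*(-1) = -33*1 = -33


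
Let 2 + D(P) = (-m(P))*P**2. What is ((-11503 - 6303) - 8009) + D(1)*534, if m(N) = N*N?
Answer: -27417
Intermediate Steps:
m(N) = N**2
D(P) = -2 - P**4 (D(P) = -2 + (-P**2)*P**2 = -2 - P**4)
((-11503 - 6303) - 8009) + D(1)*534 = ((-11503 - 6303) - 8009) + (-2 - 1*1**4)*534 = (-17806 - 8009) + (-2 - 1*1)*534 = -25815 + (-2 - 1)*534 = -25815 - 3*534 = -25815 - 1602 = -27417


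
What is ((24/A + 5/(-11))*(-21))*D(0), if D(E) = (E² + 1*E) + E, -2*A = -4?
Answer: 0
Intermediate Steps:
A = 2 (A = -½*(-4) = 2)
D(E) = E² + 2*E (D(E) = (E² + E) + E = (E + E²) + E = E² + 2*E)
((24/A + 5/(-11))*(-21))*D(0) = ((24/2 + 5/(-11))*(-21))*(0*(2 + 0)) = ((24*(½) + 5*(-1/11))*(-21))*(0*2) = ((12 - 5/11)*(-21))*0 = ((127/11)*(-21))*0 = -2667/11*0 = 0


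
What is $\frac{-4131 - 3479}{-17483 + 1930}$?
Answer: $\frac{7610}{15553} \approx 0.48929$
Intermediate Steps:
$\frac{-4131 - 3479}{-17483 + 1930} = - \frac{7610}{-15553} = \left(-7610\right) \left(- \frac{1}{15553}\right) = \frac{7610}{15553}$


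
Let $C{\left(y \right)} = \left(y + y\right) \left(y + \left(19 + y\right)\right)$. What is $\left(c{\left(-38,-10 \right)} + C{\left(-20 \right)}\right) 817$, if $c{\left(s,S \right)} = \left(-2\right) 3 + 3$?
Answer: $683829$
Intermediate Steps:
$C{\left(y \right)} = 2 y \left(19 + 2 y\right)$
$c{\left(s,S \right)} = -3$ ($c{\left(s,S \right)} = -6 + 3 = -3$)
$\left(c{\left(-38,-10 \right)} + C{\left(-20 \right)}\right) 817 = \left(-3 + 2 \left(-20\right) \left(19 + 2 \left(-20\right)\right)\right) 817 = \left(-3 + 2 \left(-20\right) \left(19 - 40\right)\right) 817 = \left(-3 + 2 \left(-20\right) \left(-21\right)\right) 817 = \left(-3 + 840\right) 817 = 837 \cdot 817 = 683829$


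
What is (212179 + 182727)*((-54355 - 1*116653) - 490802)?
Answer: -261352739860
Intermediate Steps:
(212179 + 182727)*((-54355 - 1*116653) - 490802) = 394906*((-54355 - 116653) - 490802) = 394906*(-171008 - 490802) = 394906*(-661810) = -261352739860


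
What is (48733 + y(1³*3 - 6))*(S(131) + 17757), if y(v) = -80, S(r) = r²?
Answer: 1698865454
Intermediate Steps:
(48733 + y(1³*3 - 6))*(S(131) + 17757) = (48733 - 80)*(131² + 17757) = 48653*(17161 + 17757) = 48653*34918 = 1698865454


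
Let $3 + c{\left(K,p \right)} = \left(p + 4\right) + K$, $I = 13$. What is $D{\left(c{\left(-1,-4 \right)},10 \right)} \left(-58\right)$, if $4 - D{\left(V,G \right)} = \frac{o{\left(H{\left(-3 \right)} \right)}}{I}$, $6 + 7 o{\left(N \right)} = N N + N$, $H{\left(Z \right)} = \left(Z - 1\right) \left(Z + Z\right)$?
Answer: $\frac{13340}{91} \approx 146.59$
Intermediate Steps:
$H{\left(Z \right)} = 2 Z \left(-1 + Z\right)$ ($H{\left(Z \right)} = \left(-1 + Z\right) 2 Z = 2 Z \left(-1 + Z\right)$)
$c{\left(K,p \right)} = 1 + K + p$ ($c{\left(K,p \right)} = -3 + \left(\left(p + 4\right) + K\right) = -3 + \left(\left(4 + p\right) + K\right) = -3 + \left(4 + K + p\right) = 1 + K + p$)
$o{\left(N \right)} = - \frac{6}{7} + \frac{N}{7} + \frac{N^{2}}{7}$ ($o{\left(N \right)} = - \frac{6}{7} + \frac{N N + N}{7} = - \frac{6}{7} + \frac{N^{2} + N}{7} = - \frac{6}{7} + \frac{N + N^{2}}{7} = - \frac{6}{7} + \left(\frac{N}{7} + \frac{N^{2}}{7}\right) = - \frac{6}{7} + \frac{N}{7} + \frac{N^{2}}{7}$)
$D{\left(V,G \right)} = - \frac{230}{91}$ ($D{\left(V,G \right)} = 4 - \frac{- \frac{6}{7} + \frac{2 \left(-3\right) \left(-1 - 3\right)}{7} + \frac{\left(2 \left(-3\right) \left(-1 - 3\right)\right)^{2}}{7}}{13} = 4 - \left(- \frac{6}{7} + \frac{2 \left(-3\right) \left(-4\right)}{7} + \frac{\left(2 \left(-3\right) \left(-4\right)\right)^{2}}{7}\right) \frac{1}{13} = 4 - \left(- \frac{6}{7} + \frac{1}{7} \cdot 24 + \frac{24^{2}}{7}\right) \frac{1}{13} = 4 - \left(- \frac{6}{7} + \frac{24}{7} + \frac{1}{7} \cdot 576\right) \frac{1}{13} = 4 - \left(- \frac{6}{7} + \frac{24}{7} + \frac{576}{7}\right) \frac{1}{13} = 4 - \frac{594}{7} \cdot \frac{1}{13} = 4 - \frac{594}{91} = - \frac{230}{91}$)
$D{\left(c{\left(-1,-4 \right)},10 \right)} \left(-58\right) = \left(- \frac{230}{91}\right) \left(-58\right) = \frac{13340}{91}$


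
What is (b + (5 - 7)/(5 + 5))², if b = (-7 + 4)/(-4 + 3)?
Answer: 196/25 ≈ 7.8400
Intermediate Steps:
b = 3 (b = -3/(-1) = -3*(-1) = 3)
(b + (5 - 7)/(5 + 5))² = (3 + (5 - 7)/(5 + 5))² = (3 - 2/10)² = (3 - 2*⅒)² = (3 - ⅕)² = (14/5)² = 196/25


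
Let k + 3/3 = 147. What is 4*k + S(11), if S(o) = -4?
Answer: 580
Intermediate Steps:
k = 146 (k = -1 + 147 = 146)
4*k + S(11) = 4*146 - 4 = 584 - 4 = 580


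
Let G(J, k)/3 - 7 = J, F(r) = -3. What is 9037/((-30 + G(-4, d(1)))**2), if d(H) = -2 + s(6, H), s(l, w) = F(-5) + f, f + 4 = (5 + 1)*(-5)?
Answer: 1291/63 ≈ 20.492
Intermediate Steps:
f = -34 (f = -4 + (5 + 1)*(-5) = -4 + 6*(-5) = -4 - 30 = -34)
s(l, w) = -37 (s(l, w) = -3 - 34 = -37)
d(H) = -39 (d(H) = -2 - 37 = -39)
G(J, k) = 21 + 3*J
9037/((-30 + G(-4, d(1)))**2) = 9037/((-30 + (21 + 3*(-4)))**2) = 9037/((-30 + (21 - 12))**2) = 9037/((-30 + 9)**2) = 9037/((-21)**2) = 9037/441 = 9037*(1/441) = 1291/63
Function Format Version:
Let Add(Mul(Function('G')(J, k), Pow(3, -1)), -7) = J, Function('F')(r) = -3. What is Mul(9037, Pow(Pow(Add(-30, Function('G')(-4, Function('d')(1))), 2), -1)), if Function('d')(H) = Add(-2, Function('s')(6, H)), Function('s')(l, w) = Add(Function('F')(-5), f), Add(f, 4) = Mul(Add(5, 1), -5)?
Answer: Rational(1291, 63) ≈ 20.492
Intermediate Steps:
f = -34 (f = Add(-4, Mul(Add(5, 1), -5)) = Add(-4, Mul(6, -5)) = Add(-4, -30) = -34)
Function('s')(l, w) = -37 (Function('s')(l, w) = Add(-3, -34) = -37)
Function('d')(H) = -39 (Function('d')(H) = Add(-2, -37) = -39)
Function('G')(J, k) = Add(21, Mul(3, J))
Mul(9037, Pow(Pow(Add(-30, Function('G')(-4, Function('d')(1))), 2), -1)) = Mul(9037, Pow(Pow(Add(-30, Add(21, Mul(3, -4))), 2), -1)) = Mul(9037, Pow(Pow(Add(-30, Add(21, -12)), 2), -1)) = Mul(9037, Pow(Pow(Add(-30, 9), 2), -1)) = Mul(9037, Pow(Pow(-21, 2), -1)) = Mul(9037, Pow(441, -1)) = Mul(9037, Rational(1, 441)) = Rational(1291, 63)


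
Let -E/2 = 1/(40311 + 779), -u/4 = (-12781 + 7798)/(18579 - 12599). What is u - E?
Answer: 20475446/6142955 ≈ 3.3332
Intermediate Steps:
u = 4983/1495 (u = -4*(-12781 + 7798)/(18579 - 12599) = -(-19932)/5980 = -4*(-4983/5980) = 4983/1495 ≈ 3.3331)
E = -1/20545 (E = -2/(40311 + 779) = -2/41090 = -2*1/41090 = -1/20545 ≈ -4.8674e-5)
u - E = 4983/1495 - 1*(-1/20545) = 4983/1495 + 1/20545 = 20475446/6142955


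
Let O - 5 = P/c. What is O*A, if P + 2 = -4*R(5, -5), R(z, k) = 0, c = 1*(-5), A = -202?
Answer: -5454/5 ≈ -1090.8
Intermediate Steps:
c = -5
P = -2 (P = -2 - 4*0 = -2 + 0 = -2)
O = 27/5 (O = 5 - 2/(-5) = 5 - 2*(-⅕) = 5 + ⅖ = 27/5 ≈ 5.4000)
O*A = (27/5)*(-202) = -5454/5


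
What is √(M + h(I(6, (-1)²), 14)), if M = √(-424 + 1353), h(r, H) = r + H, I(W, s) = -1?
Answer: √(13 + √929) ≈ 6.5939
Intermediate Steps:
h(r, H) = H + r
M = √929 ≈ 30.479
√(M + h(I(6, (-1)²), 14)) = √(√929 + (14 - 1)) = √(√929 + 13) = √(13 + √929)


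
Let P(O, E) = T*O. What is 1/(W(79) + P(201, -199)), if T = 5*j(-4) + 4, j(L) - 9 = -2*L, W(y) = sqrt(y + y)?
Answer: 17889/320016163 - sqrt(158)/320016163 ≈ 5.5861e-5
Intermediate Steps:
W(y) = sqrt(2)*sqrt(y) (W(y) = sqrt(2*y) = sqrt(2)*sqrt(y))
j(L) = 9 - 2*L
T = 89 (T = 5*(9 - 2*(-4)) + 4 = 5*(9 + 8) + 4 = 5*17 + 4 = 85 + 4 = 89)
P(O, E) = 89*O
1/(W(79) + P(201, -199)) = 1/(sqrt(2)*sqrt(79) + 89*201) = 1/(sqrt(158) + 17889) = 1/(17889 + sqrt(158))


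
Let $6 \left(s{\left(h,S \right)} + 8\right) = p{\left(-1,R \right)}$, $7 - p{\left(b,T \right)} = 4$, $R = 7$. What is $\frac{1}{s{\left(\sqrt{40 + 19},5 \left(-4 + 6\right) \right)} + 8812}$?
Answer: $\frac{2}{17609} \approx 0.00011358$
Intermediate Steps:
$p{\left(b,T \right)} = 3$ ($p{\left(b,T \right)} = 7 - 4 = 3$)
$s{\left(h,S \right)} = - \frac{15}{2}$ ($s{\left(h,S \right)} = -8 + \frac{1}{6} \cdot 3 = -8 + \frac{1}{2} = - \frac{15}{2}$)
$\frac{1}{s{\left(\sqrt{40 + 19},5 \left(-4 + 6\right) \right)} + 8812} = \frac{1}{- \frac{15}{2} + 8812} = \frac{1}{\frac{17609}{2}} = \frac{2}{17609}$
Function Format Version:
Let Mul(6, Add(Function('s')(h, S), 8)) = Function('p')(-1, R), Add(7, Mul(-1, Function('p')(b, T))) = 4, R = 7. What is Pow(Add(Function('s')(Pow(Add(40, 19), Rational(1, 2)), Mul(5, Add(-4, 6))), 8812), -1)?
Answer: Rational(2, 17609) ≈ 0.00011358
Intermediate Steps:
Function('p')(b, T) = 3 (Function('p')(b, T) = Add(7, Mul(-1, 4)) = Add(7, -4) = 3)
Function('s')(h, S) = Rational(-15, 2) (Function('s')(h, S) = Add(-8, Mul(Rational(1, 6), 3)) = Add(-8, Rational(1, 2)) = Rational(-15, 2))
Pow(Add(Function('s')(Pow(Add(40, 19), Rational(1, 2)), Mul(5, Add(-4, 6))), 8812), -1) = Pow(Add(Rational(-15, 2), 8812), -1) = Pow(Rational(17609, 2), -1) = Rational(2, 17609)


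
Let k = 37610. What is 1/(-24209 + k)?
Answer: 1/13401 ≈ 7.4621e-5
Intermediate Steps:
1/(-24209 + k) = 1/(-24209 + 37610) = 1/13401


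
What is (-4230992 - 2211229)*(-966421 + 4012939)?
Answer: -19626342236478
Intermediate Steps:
(-4230992 - 2211229)*(-966421 + 4012939) = -6442221*3046518 = -19626342236478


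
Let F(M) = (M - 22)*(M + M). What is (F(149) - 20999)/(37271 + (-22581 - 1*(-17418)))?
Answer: 16847/32108 ≈ 0.52470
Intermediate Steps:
F(M) = 2*M*(-22 + M) (F(M) = (-22 + M)*(2*M) = 2*M*(-22 + M))
(F(149) - 20999)/(37271 + (-22581 - 1*(-17418))) = (2*149*(-22 + 149) - 20999)/(37271 + (-22581 - 1*(-17418))) = (2*149*127 - 20999)/(37271 + (-22581 + 17418)) = (37846 - 20999)/(37271 - 5163) = 16847/32108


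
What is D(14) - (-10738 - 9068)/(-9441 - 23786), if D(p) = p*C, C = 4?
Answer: 1840906/33227 ≈ 55.404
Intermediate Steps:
D(p) = 4*p (D(p) = p*4 = 4*p)
D(14) - (-10738 - 9068)/(-9441 - 23786) = 4*14 - (-10738 - 9068)/(-9441 - 23786) = 56 - (-19806)/(-33227) = 56 - (-19806)*(-1)/33227 = 56 - 1*19806/33227 = 56 - 19806/33227 = 1840906/33227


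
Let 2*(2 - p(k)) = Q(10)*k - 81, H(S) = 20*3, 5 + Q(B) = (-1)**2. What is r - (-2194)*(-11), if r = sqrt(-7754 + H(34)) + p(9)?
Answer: -48147/2 + I*sqrt(7694) ≈ -24074.0 + 87.715*I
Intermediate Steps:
Q(B) = -4 (Q(B) = -5 + (-1)**2 = -5 + 1 = -4)
H(S) = 60
p(k) = 85/2 + 2*k (p(k) = 2 - (-4*k - 81)/2 = 2 - (-81 - 4*k)/2 = 2 + (81/2 + 2*k) = 85/2 + 2*k)
r = 121/2 + I*sqrt(7694) (r = sqrt(-7754 + 60) + (85/2 + 2*9) = sqrt(-7694) + (85/2 + 18) = I*sqrt(7694) + 121/2 = 121/2 + I*sqrt(7694) ≈ 60.5 + 87.715*I)
r - (-2194)*(-11) = (121/2 + I*sqrt(7694)) - (-2194)*(-11) = (121/2 + I*sqrt(7694)) - 1*24134 = (121/2 + I*sqrt(7694)) - 24134 = -48147/2 + I*sqrt(7694)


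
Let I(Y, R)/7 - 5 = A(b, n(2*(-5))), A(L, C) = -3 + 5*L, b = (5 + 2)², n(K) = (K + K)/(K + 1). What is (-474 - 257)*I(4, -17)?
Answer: -1263899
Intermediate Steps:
n(K) = 2*K/(1 + K) (n(K) = (2*K)/(1 + K) = 2*K/(1 + K))
b = 49 (b = 7² = 49)
I(Y, R) = 1729 (I(Y, R) = 35 + 7*(-3 + 5*49) = 35 + 7*(-3 + 245) = 35 + 7*242 = 35 + 1694 = 1729)
(-474 - 257)*I(4, -17) = (-474 - 257)*1729 = -731*1729 = -1263899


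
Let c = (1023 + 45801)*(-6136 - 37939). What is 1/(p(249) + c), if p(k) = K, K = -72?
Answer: -1/2063767872 ≈ -4.8455e-10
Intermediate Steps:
c = -2063767800 (c = 46824*(-44075) = -2063767800)
p(k) = -72
1/(p(249) + c) = 1/(-72 - 2063767800) = 1/(-2063767872) = -1/2063767872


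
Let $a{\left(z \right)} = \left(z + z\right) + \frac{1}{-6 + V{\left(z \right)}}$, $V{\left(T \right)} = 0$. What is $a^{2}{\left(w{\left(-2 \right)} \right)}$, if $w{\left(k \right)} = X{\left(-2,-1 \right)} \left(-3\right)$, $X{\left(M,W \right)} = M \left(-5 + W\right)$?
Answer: $\frac{187489}{36} \approx 5208.0$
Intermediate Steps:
$w{\left(k \right)} = -36$ ($w{\left(k \right)} = - 2 \left(-5 - 1\right) \left(-3\right) = \left(-2\right) \left(-6\right) \left(-3\right) = 12 \left(-3\right) = -36$)
$a{\left(z \right)} = - \frac{1}{6} + 2 z$ ($a{\left(z \right)} = \left(z + z\right) + \frac{1}{-6 + 0} = 2 z + \frac{1}{-6} = 2 z - \frac{1}{6} = - \frac{1}{6} + 2 z$)
$a^{2}{\left(w{\left(-2 \right)} \right)} = \left(- \frac{1}{6} + 2 \left(-36\right)\right)^{2} = \left(- \frac{1}{6} - 72\right)^{2} = \left(- \frac{433}{6}\right)^{2} = \frac{187489}{36}$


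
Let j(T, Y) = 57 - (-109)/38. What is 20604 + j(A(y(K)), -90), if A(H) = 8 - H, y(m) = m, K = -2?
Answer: 785227/38 ≈ 20664.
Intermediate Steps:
j(T, Y) = 2275/38 (j(T, Y) = 57 - (-109)/38 = 57 - 1*(-109/38) = 57 + 109/38 = 2275/38)
20604 + j(A(y(K)), -90) = 20604 + 2275/38 = 785227/38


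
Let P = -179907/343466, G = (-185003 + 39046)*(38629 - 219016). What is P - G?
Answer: -9043028853654201/343466 ≈ -2.6329e+10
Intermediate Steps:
G = 26328745359 (G = -145957*(-180387) = 26328745359)
P = -179907/343466 (P = -179907*1/343466 = -179907/343466 ≈ -0.52380)
P - G = -179907/343466 - 1*26328745359 = -179907/343466 - 26328745359 = -9043028853654201/343466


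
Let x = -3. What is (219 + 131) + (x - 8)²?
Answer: 471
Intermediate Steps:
(219 + 131) + (x - 8)² = (219 + 131) + (-3 - 8)² = 350 + (-11)² = 350 + 121 = 471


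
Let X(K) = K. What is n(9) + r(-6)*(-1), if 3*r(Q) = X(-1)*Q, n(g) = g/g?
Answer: -1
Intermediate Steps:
n(g) = 1
r(Q) = -Q/3 (r(Q) = (-Q)/3 = -Q/3)
n(9) + r(-6)*(-1) = 1 - ⅓*(-6)*(-1) = 1 + 2*(-1) = 1 - 2 = -1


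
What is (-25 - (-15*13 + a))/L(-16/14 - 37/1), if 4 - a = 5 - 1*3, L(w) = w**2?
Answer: 2744/23763 ≈ 0.11547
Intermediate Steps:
a = 2 (a = 4 - (5 - 1*3) = 4 - (5 - 3) = 4 - 1*2 = 4 - 2 = 2)
(-25 - (-15*13 + a))/L(-16/14 - 37/1) = (-25 - (-15*13 + 2))/((-16/14 - 37/1)**2) = (-25 - (-195 + 2))/((-16*1/14 - 37*1)**2) = (-25 - 1*(-193))/((-8/7 - 37)**2) = (-25 + 193)/((-267/7)**2) = 168/(71289/49) = 168*(49/71289) = 2744/23763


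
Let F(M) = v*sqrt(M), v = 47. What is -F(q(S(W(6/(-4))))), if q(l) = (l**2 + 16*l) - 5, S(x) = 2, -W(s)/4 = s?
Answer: -47*sqrt(31) ≈ -261.69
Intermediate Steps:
W(s) = -4*s
q(l) = -5 + l**2 + 16*l
F(M) = 47*sqrt(M)
-F(q(S(W(6/(-4))))) = -47*sqrt(-5 + 2**2 + 16*2) = -47*sqrt(-5 + 4 + 32) = -47*sqrt(31)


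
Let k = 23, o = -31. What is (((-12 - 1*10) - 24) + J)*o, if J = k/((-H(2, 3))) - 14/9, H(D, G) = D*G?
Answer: 28675/18 ≈ 1593.1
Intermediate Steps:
J = -97/18 (J = 23/((-2*3)) - 14/9 = 23/((-1*6)) - 14*⅑ = 23/(-6) - 14/9 = 23*(-⅙) - 14/9 = -23/6 - 14/9 = -97/18 ≈ -5.3889)
(((-12 - 1*10) - 24) + J)*o = (((-12 - 1*10) - 24) - 97/18)*(-31) = (((-12 - 10) - 24) - 97/18)*(-31) = ((-22 - 24) - 97/18)*(-31) = (-46 - 97/18)*(-31) = -925/18*(-31) = 28675/18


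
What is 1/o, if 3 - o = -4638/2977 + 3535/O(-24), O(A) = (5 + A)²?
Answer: -1074697/5625286 ≈ -0.19105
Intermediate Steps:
o = -5625286/1074697 (o = 3 - (-4638/2977 + 3535/((5 - 24)²)) = 3 - (-4638*1/2977 + 3535/((-19)²)) = 3 - (-4638/2977 + 3535/361) = 3 - 1*8849377/1074697 = 3 - 8849377/1074697 = -5625286/1074697 ≈ -5.2343)
1/o = 1/(-5625286/1074697) = -1074697/5625286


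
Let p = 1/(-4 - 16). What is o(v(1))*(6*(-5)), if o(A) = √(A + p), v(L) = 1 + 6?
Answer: -3*√695 ≈ -79.089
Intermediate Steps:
v(L) = 7
p = -1/20 (p = 1/(-20) = -1/20 ≈ -0.050000)
o(A) = √(-1/20 + A) (o(A) = √(A - 1/20) = √(-1/20 + A))
o(v(1))*(6*(-5)) = (√(-5 + 100*7)/10)*(6*(-5)) = (√(-5 + 700)/10)*(-30) = (√695/10)*(-30) = -3*√695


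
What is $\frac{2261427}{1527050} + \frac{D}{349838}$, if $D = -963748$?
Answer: $- \frac{48611306041}{38158579850} \approx -1.2739$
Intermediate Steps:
$\frac{2261427}{1527050} + \frac{D}{349838} = \frac{2261427}{1527050} - \frac{963748}{349838} = 2261427 \cdot \frac{1}{1527050} - \frac{481874}{174919} = \frac{323061}{218150} - \frac{481874}{174919} = - \frac{48611306041}{38158579850}$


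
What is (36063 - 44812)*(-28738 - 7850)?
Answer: 320108412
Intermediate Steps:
(36063 - 44812)*(-28738 - 7850) = -8749*(-36588) = 320108412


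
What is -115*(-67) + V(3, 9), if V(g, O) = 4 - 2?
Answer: 7707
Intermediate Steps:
V(g, O) = 2
-115*(-67) + V(3, 9) = -115*(-67) + 2 = 7705 + 2 = 7707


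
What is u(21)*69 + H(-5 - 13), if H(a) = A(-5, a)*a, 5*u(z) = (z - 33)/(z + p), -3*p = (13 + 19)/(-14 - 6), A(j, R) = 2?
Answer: -14112/323 ≈ -43.690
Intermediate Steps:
p = 8/15 (p = -(13 + 19)/(3*(-14 - 6)) = -32/(3*(-20)) = -32*(-1)/(3*20) = -⅓*(-8/5) = 8/15 ≈ 0.53333)
u(z) = (-33 + z)/(5*(8/15 + z)) (u(z) = ((z - 33)/(z + 8/15))/5 = ((-33 + z)/(8/15 + z))/5 = (-33 + z)/(5*(8/15 + z)))
H(a) = 2*a
u(21)*69 + H(-5 - 13) = (3*(-33 + 21)/(8 + 15*21))*69 + 2*(-5 - 13) = (3*(-12)/(8 + 315))*69 + 2*(-18) = (3*(-12)/323)*69 - 36 = (3*(1/323)*(-12))*69 - 36 = -36/323*69 - 36 = -2484/323 - 36 = -14112/323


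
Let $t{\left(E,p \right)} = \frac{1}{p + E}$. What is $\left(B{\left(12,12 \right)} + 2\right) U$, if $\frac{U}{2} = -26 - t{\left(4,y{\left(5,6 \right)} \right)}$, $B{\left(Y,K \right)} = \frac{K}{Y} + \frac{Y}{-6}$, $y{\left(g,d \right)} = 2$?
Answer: $- \frac{157}{3} \approx -52.333$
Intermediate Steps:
$t{\left(E,p \right)} = \frac{1}{E + p}$
$B{\left(Y,K \right)} = - \frac{Y}{6} + \frac{K}{Y}$ ($B{\left(Y,K \right)} = \frac{K}{Y} + Y \left(- \frac{1}{6}\right) = \frac{K}{Y} - \frac{Y}{6} = - \frac{Y}{6} + \frac{K}{Y}$)
$U = - \frac{157}{3}$ ($U = 2 \left(-26 - \frac{1}{4 + 2}\right) = 2 \left(-26 - \frac{1}{6}\right) = 2 \left(- \frac{157}{6}\right) = - \frac{157}{3} \approx -52.333$)
$\left(B{\left(12,12 \right)} + 2\right) U = \left(\left(\left(- \frac{1}{6}\right) 12 + \frac{12}{12}\right) + 2\right) \left(- \frac{157}{3}\right) = \left(\left(-2 + 12 \cdot \frac{1}{12}\right) + 2\right) \left(- \frac{157}{3}\right) = \left(\left(-2 + 1\right) + 2\right) \left(- \frac{157}{3}\right) = \left(-1 + 2\right) \left(- \frac{157}{3}\right) = 1 \left(- \frac{157}{3}\right) = - \frac{157}{3}$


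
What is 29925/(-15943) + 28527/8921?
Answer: 187845036/142227503 ≈ 1.3207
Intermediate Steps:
29925/(-15943) + 28527/8921 = 29925*(-1/15943) + 28527*(1/8921) = -29925/15943 + 28527/8921 = 187845036/142227503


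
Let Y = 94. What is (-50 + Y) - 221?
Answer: -177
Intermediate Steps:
(-50 + Y) - 221 = (-50 + 94) - 221 = 44 - 221 = -177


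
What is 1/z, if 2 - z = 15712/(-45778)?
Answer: 22889/53634 ≈ 0.42676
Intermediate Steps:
z = 53634/22889 (z = 2 - 15712/(-45778) = 2 - 15712*(-1)/45778 = 2 - 1*(-7856/22889) = 2 + 7856/22889 = 53634/22889 ≈ 2.3432)
1/z = 1/(53634/22889) = 22889/53634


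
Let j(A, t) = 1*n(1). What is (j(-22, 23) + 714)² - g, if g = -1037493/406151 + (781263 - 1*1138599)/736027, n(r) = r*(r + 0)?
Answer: 152825539989548372/298938102077 ≈ 5.1123e+5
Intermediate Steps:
n(r) = r² (n(r) = r*r = r²)
j(A, t) = 1 (j(A, t) = 1*1² = 1*1 = 1)
g = -908755234047/298938102077 (g = -1037493*1/406151 + (781263 - 1138599)*(1/736027) = -1037493/406151 - 357336*1/736027 = -1037493/406151 - 357336/736027 = -908755234047/298938102077 ≈ -3.0399)
(j(-22, 23) + 714)² - g = (1 + 714)² - 1*(-908755234047/298938102077) = 715² + 908755234047/298938102077 = 511225 + 908755234047/298938102077 = 152825539989548372/298938102077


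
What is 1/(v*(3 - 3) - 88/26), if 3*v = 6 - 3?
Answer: -13/44 ≈ -0.29545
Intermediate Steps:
v = 1 (v = (6 - 3)/3 = (⅓)*3 = 1)
1/(v*(3 - 3) - 88/26) = 1/(1*(3 - 3) - 88/26) = 1/(1*0 + (1/26)*(-88)) = 1/(0 - 44/13) = 1/(-44/13) = -13/44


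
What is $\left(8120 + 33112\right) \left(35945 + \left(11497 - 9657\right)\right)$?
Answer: $1557951120$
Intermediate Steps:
$\left(8120 + 33112\right) \left(35945 + \left(11497 - 9657\right)\right) = 41232 \left(35945 + \left(11497 - 9657\right)\right) = 41232 \left(35945 + 1840\right) = 41232 \cdot 37785 = 1557951120$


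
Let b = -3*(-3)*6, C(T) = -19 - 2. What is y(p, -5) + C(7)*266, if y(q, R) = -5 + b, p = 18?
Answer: -5537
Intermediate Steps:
C(T) = -21
b = 54 (b = 9*6 = 54)
y(q, R) = 49 (y(q, R) = -5 + 54 = 49)
y(p, -5) + C(7)*266 = 49 - 21*266 = 49 - 5586 = -5537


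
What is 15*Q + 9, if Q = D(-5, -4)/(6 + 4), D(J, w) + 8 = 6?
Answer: 6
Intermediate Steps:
D(J, w) = -2 (D(J, w) = -8 + 6 = -2)
Q = -⅕ (Q = -2/(6 + 4) = -2/10 = -2*⅒ = -⅕ ≈ -0.20000)
15*Q + 9 = 15*(-⅕) + 9 = -3 + 9 = 6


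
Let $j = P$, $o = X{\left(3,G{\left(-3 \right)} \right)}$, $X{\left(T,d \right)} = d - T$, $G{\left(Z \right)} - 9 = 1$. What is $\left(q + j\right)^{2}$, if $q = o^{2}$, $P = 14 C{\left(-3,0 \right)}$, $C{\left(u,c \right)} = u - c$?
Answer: $49$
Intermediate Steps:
$G{\left(Z \right)} = 10$ ($G{\left(Z \right)} = 9 + 1 = 10$)
$o = 7$ ($o = 10 - 3 = 7$)
$P = -42$ ($P = 14 \left(-3 - 0\right) = 14 \left(-3 + 0\right) = 14 \left(-3\right) = -42$)
$q = 49$ ($q = 7^{2} = 49$)
$j = -42$
$\left(q + j\right)^{2} = \left(49 - 42\right)^{2} = 7^{2} = 49$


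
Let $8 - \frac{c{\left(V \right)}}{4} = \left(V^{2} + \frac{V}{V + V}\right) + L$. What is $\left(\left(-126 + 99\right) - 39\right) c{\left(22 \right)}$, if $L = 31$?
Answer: $133980$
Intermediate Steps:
$c{\left(V \right)} = -94 - 4 V^{2}$ ($c{\left(V \right)} = 32 - 4 \left(\left(V^{2} + \frac{V}{V + V}\right) + 31\right) = 32 - 4 \left(\left(V^{2} + \frac{V}{2 V}\right) + 31\right) = 32 - 4 \left(\left(V^{2} + \frac{1}{2 V} V\right) + 31\right) = 32 - 4 \left(\left(V^{2} + \frac{1}{2}\right) + 31\right) = 32 - 4 \left(\left(\frac{1}{2} + V^{2}\right) + 31\right) = 32 - 4 \left(\frac{63}{2} + V^{2}\right) = 32 - \left(126 + 4 V^{2}\right) = -94 - 4 V^{2}$)
$\left(\left(-126 + 99\right) - 39\right) c{\left(22 \right)} = \left(\left(-126 + 99\right) - 39\right) \left(-94 - 4 \cdot 22^{2}\right) = \left(-27 - 39\right) \left(-94 - 1936\right) = - 66 \left(-94 - 1936\right) = \left(-66\right) \left(-2030\right) = 133980$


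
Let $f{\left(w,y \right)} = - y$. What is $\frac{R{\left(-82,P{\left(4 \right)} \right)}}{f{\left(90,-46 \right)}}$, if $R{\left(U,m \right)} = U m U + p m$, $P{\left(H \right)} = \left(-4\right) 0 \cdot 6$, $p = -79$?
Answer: $0$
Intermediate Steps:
$P{\left(H \right)} = 0$ ($P{\left(H \right)} = 0 \cdot 6 = 0$)
$R{\left(U,m \right)} = - 79 m + m U^{2}$ ($R{\left(U,m \right)} = U m U - 79 m = m U^{2} - 79 m = - 79 m + m U^{2}$)
$\frac{R{\left(-82,P{\left(4 \right)} \right)}}{f{\left(90,-46 \right)}} = \frac{0 \left(-79 + \left(-82\right)^{2}\right)}{\left(-1\right) \left(-46\right)} = \frac{0 \left(-79 + 6724\right)}{46} = 0 \cdot 6645 \cdot \frac{1}{46} = 0 \cdot \frac{1}{46} = 0$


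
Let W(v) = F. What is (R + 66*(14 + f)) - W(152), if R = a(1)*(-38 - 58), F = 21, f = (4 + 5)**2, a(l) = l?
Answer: 6153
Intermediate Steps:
f = 81 (f = 9**2 = 81)
W(v) = 21
R = -96 (R = 1*(-38 - 58) = 1*(-96) = -96)
(R + 66*(14 + f)) - W(152) = (-96 + 66*(14 + 81)) - 1*21 = (-96 + 66*95) - 21 = (-96 + 6270) - 21 = 6174 - 21 = 6153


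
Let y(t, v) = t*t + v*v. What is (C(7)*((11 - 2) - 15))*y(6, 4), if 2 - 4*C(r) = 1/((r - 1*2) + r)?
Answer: -299/2 ≈ -149.50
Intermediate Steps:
C(r) = ½ - 1/(4*(-2 + 2*r)) (C(r) = ½ - 1/(4*((r - 1*2) + r)) = ½ - 1/(4*((r - 2) + r)) = ½ - 1/(4*((-2 + r) + r)) = ½ - 1/(4*(-2 + 2*r)))
y(t, v) = t² + v²
(C(7)*((11 - 2) - 15))*y(6, 4) = (((-5 + 4*7)/(8*(-1 + 7)))*((11 - 2) - 15))*(6² + 4²) = (((⅛)*(-5 + 28)/6)*(9 - 15))*(36 + 16) = (((⅛)*(⅙)*23)*(-6))*52 = ((23/48)*(-6))*52 = -23/8*52 = -299/2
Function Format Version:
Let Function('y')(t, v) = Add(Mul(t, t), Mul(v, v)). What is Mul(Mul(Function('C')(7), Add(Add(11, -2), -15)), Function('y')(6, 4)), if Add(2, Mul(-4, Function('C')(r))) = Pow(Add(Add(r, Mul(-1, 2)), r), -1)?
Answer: Rational(-299, 2) ≈ -149.50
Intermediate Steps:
Function('C')(r) = Add(Rational(1, 2), Mul(Rational(-1, 4), Pow(Add(-2, Mul(2, r)), -1))) (Function('C')(r) = Add(Rational(1, 2), Mul(Rational(-1, 4), Pow(Add(Add(r, Mul(-1, 2)), r), -1))) = Add(Rational(1, 2), Mul(Rational(-1, 4), Pow(Add(Add(r, -2), r), -1))) = Add(Rational(1, 2), Mul(Rational(-1, 4), Pow(Add(Add(-2, r), r), -1))) = Add(Rational(1, 2), Mul(Rational(-1, 4), Pow(Add(-2, Mul(2, r)), -1))))
Function('y')(t, v) = Add(Pow(t, 2), Pow(v, 2))
Mul(Mul(Function('C')(7), Add(Add(11, -2), -15)), Function('y')(6, 4)) = Mul(Mul(Mul(Rational(1, 8), Pow(Add(-1, 7), -1), Add(-5, Mul(4, 7))), Add(Add(11, -2), -15)), Add(Pow(6, 2), Pow(4, 2))) = Mul(Mul(Mul(Rational(1, 8), Pow(6, -1), Add(-5, 28)), Add(9, -15)), Add(36, 16)) = Mul(Mul(Mul(Rational(1, 8), Rational(1, 6), 23), -6), 52) = Mul(Mul(Rational(23, 48), -6), 52) = Mul(Rational(-23, 8), 52) = Rational(-299, 2)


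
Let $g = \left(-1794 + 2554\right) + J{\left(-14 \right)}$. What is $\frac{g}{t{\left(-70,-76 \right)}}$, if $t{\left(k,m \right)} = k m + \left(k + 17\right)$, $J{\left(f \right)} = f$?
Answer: $\frac{746}{5267} \approx 0.14164$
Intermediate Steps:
$t{\left(k,m \right)} = 17 + k + k m$ ($t{\left(k,m \right)} = k m + \left(17 + k\right) = 17 + k + k m$)
$g = 746$ ($g = \left(-1794 + 2554\right) - 14 = 760 - 14 = 746$)
$\frac{g}{t{\left(-70,-76 \right)}} = \frac{746}{17 - 70 - -5320} = \frac{746}{17 - 70 + 5320} = \frac{746}{5267}$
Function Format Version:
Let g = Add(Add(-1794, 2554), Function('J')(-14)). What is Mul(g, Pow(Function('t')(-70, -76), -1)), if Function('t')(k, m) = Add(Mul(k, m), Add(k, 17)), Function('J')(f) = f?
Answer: Rational(746, 5267) ≈ 0.14164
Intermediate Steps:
Function('t')(k, m) = Add(17, k, Mul(k, m)) (Function('t')(k, m) = Add(Mul(k, m), Add(17, k)) = Add(17, k, Mul(k, m)))
g = 746 (g = Add(Add(-1794, 2554), -14) = Add(760, -14) = 746)
Mul(g, Pow(Function('t')(-70, -76), -1)) = Mul(746, Pow(Add(17, -70, Mul(-70, -76)), -1)) = Mul(746, Pow(Add(17, -70, 5320), -1)) = Mul(746, Pow(5267, -1)) = Mul(746, Rational(1, 5267)) = Rational(746, 5267)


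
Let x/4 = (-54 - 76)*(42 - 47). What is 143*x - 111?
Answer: 371689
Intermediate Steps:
x = 2600 (x = 4*((-54 - 76)*(42 - 47)) = 4*(-130*(-5)) = 4*650 = 2600)
143*x - 111 = 143*2600 - 111 = 371800 - 111 = 371689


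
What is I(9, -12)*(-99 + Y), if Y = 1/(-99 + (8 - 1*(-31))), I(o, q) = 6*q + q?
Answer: 41587/5 ≈ 8317.4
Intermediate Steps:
I(o, q) = 7*q
Y = -1/60 (Y = 1/(-99 + (8 + 31)) = 1/(-99 + 39) = 1/(-60) = -1/60 ≈ -0.016667)
I(9, -12)*(-99 + Y) = (7*(-12))*(-99 - 1/60) = -84*(-5941/60) = 41587/5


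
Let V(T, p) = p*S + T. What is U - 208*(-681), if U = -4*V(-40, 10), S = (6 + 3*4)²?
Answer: 128848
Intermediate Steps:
S = 324 (S = (6 + 12)² = 18² = 324)
V(T, p) = T + 324*p (V(T, p) = p*324 + T = 324*p + T = T + 324*p)
U = -12800 (U = -4*(-40 + 324*10) = -4*(-40 + 3240) = -4*3200 = -12800)
U - 208*(-681) = -12800 - 208*(-681) = -12800 + 141648 = 128848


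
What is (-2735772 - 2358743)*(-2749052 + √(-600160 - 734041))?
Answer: 14005086649780 - 5094515*I*√1334201 ≈ 1.4005e+13 - 5.8846e+9*I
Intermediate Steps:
(-2735772 - 2358743)*(-2749052 + √(-600160 - 734041)) = -5094515*(-2749052 + √(-1334201)) = -5094515*(-2749052 + I*√1334201) = 14005086649780 - 5094515*I*√1334201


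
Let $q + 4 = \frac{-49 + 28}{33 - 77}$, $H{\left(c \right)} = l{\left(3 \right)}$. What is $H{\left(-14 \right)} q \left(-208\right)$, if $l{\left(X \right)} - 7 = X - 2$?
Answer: $\frac{64480}{11} \approx 5861.8$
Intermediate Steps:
$l{\left(X \right)} = 5 + X$ ($l{\left(X \right)} = 7 + \left(X - 2\right) = 7 + \left(-2 + X\right) = 5 + X$)
$H{\left(c \right)} = 8$ ($H{\left(c \right)} = 5 + 3 = 8$)
$q = - \frac{155}{44}$ ($q = -4 + \frac{-49 + 28}{33 - 77} = -4 - \frac{21}{-44} = -4 - - \frac{21}{44} = -4 + \frac{21}{44} = - \frac{155}{44} \approx -3.5227$)
$H{\left(-14 \right)} q \left(-208\right) = 8 \left(- \frac{155}{44}\right) \left(-208\right) = \left(- \frac{310}{11}\right) \left(-208\right) = \frac{64480}{11}$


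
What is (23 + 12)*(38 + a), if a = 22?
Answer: 2100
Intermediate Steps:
(23 + 12)*(38 + a) = (23 + 12)*(38 + 22) = 35*60 = 2100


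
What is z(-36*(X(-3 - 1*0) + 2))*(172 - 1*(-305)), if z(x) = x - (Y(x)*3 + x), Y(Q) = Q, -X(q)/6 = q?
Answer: 1030320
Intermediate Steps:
X(q) = -6*q
z(x) = -3*x (z(x) = x - (x*3 + x) = x - (3*x + x) = x - 4*x = -3*x)
z(-36*(X(-3 - 1*0) + 2))*(172 - 1*(-305)) = (-(-36)*3*(-6*(-3 - 1*0) + 2))*(172 - 1*(-305)) = (-(-36)*3*(-6*(-3 + 0) + 2))*(172 + 305) = -(-36)*3*(-6*(-3) + 2)*477 = -(-36)*3*(18 + 2)*477 = -(-36)*3*20*477 = -(-36)*60*477 = -3*(-720)*477 = 2160*477 = 1030320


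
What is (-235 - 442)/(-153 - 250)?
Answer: 677/403 ≈ 1.6799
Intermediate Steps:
(-235 - 442)/(-153 - 250) = -677/(-403) = -677*(-1/403) = 677/403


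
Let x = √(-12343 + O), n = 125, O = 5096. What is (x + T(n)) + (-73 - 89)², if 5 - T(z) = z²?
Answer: 10624 + I*√7247 ≈ 10624.0 + 85.129*I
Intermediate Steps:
x = I*√7247 (x = √(-12343 + 5096) = √(-7247) = I*√7247 ≈ 85.129*I)
T(z) = 5 - z²
(x + T(n)) + (-73 - 89)² = (I*√7247 + (5 - 1*125²)) + (-73 - 89)² = (I*√7247 + (5 - 1*15625)) + (-162)² = (I*√7247 + (5 - 15625)) + 26244 = (I*√7247 - 15620) + 26244 = (-15620 + I*√7247) + 26244 = 10624 + I*√7247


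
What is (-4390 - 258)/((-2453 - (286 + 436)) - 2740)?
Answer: 664/845 ≈ 0.78580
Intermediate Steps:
(-4390 - 258)/((-2453 - (286 + 436)) - 2740) = -4648/((-2453 - 1*722) - 2740) = -4648/((-2453 - 722) - 2740) = -4648/(-3175 - 2740) = -4648/(-5915) = -4648*(-1/5915) = 664/845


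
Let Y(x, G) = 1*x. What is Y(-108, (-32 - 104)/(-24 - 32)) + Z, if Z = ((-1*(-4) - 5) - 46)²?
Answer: 2101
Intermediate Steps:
Y(x, G) = x
Z = 2209 (Z = ((4 - 5) - 46)² = (-1 - 46)² = (-47)² = 2209)
Y(-108, (-32 - 104)/(-24 - 32)) + Z = -108 + 2209 = 2101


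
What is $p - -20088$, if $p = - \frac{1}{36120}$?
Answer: $\frac{725578559}{36120} \approx 20088.0$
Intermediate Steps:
$p = - \frac{1}{36120}$ ($p = \left(-1\right) \frac{1}{36120} = - \frac{1}{36120} \approx -2.7685 \cdot 10^{-5}$)
$p - -20088 = - \frac{1}{36120} - -20088 = - \frac{1}{36120} + 20088 = \frac{725578559}{36120}$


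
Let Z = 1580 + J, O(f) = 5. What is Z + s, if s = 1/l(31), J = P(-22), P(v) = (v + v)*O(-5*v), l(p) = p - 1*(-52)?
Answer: 112881/83 ≈ 1360.0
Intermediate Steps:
l(p) = 52 + p (l(p) = p + 52 = 52 + p)
P(v) = 10*v (P(v) = (v + v)*5 = (2*v)*5 = 10*v)
J = -220 (J = 10*(-22) = -220)
Z = 1360 (Z = 1580 - 220 = 1360)
s = 1/83 (s = 1/(52 + 31) = 1/83 ≈ 0.012048)
Z + s = 1360 + 1/83 = 112881/83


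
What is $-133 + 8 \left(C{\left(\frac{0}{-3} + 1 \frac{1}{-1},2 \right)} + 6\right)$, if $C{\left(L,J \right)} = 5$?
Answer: $-45$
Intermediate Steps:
$-133 + 8 \left(C{\left(\frac{0}{-3} + 1 \frac{1}{-1},2 \right)} + 6\right) = -133 + 8 \left(5 + 6\right) = -133 + 8 \cdot 11 = -133 + 88 = -45$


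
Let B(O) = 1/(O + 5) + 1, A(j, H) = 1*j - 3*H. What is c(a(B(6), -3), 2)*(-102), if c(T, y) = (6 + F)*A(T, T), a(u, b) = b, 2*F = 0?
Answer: -3672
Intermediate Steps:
F = 0 (F = (½)*0 = 0)
A(j, H) = j - 3*H
B(O) = 1 + 1/(5 + O) (B(O) = 1/(5 + O) + 1 = 1 + 1/(5 + O))
c(T, y) = -12*T (c(T, y) = (6 + 0)*(T - 3*T) = 6*(-2*T) = -12*T)
c(a(B(6), -3), 2)*(-102) = -12*(-3)*(-102) = 36*(-102) = -3672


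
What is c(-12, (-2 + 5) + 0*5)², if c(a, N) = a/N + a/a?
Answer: 9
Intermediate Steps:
c(a, N) = 1 + a/N (c(a, N) = a/N + 1 = 1 + a/N)
c(-12, (-2 + 5) + 0*5)² = ((((-2 + 5) + 0*5) - 12)/((-2 + 5) + 0*5))² = (((3 + 0) - 12)/(3 + 0))² = ((3 - 12)/3)² = ((⅓)*(-9))² = (-3)² = 9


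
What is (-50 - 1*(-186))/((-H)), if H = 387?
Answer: -136/387 ≈ -0.35142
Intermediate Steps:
(-50 - 1*(-186))/((-H)) = (-50 - 1*(-186))/((-1*387)) = (-50 + 186)/(-387) = 136*(-1/387) = -136/387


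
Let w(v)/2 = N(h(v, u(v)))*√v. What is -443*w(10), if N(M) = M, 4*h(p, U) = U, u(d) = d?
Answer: -2215*√10 ≈ -7004.4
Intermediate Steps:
h(p, U) = U/4
w(v) = v^(3/2)/2 (w(v) = 2*((v/4)*√v) = 2*(v^(3/2)/4) = v^(3/2)/2)
-443*w(10) = -443*10^(3/2)/2 = -443*10*√10/2 = -2215*√10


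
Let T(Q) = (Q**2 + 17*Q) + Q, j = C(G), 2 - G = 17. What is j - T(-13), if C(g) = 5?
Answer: 70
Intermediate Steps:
G = -15 (G = 2 - 1*17 = 2 - 17 = -15)
j = 5
T(Q) = Q**2 + 18*Q
j - T(-13) = 5 - (-13)*(18 - 13) = 5 - (-13)*5 = 5 - 1*(-65) = 5 + 65 = 70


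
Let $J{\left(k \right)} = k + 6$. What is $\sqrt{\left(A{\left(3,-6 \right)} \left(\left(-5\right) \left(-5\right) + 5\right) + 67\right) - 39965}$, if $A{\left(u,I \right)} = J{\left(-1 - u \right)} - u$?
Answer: $2 i \sqrt{9982} \approx 199.82 i$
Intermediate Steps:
$J{\left(k \right)} = 6 + k$
$A{\left(u,I \right)} = 5 - 2 u$ ($A{\left(u,I \right)} = \left(6 - \left(1 + u\right)\right) - u = \left(5 - u\right) - u = 5 - 2 u$)
$\sqrt{\left(A{\left(3,-6 \right)} \left(\left(-5\right) \left(-5\right) + 5\right) + 67\right) - 39965} = \sqrt{\left(\left(5 - 6\right) \left(\left(-5\right) \left(-5\right) + 5\right) + 67\right) - 39965} = \sqrt{\left(\left(5 - 6\right) \left(25 + 5\right) + 67\right) - 39965} = \sqrt{\left(\left(-1\right) 30 + 67\right) - 39965} = \sqrt{\left(-30 + 67\right) - 39965} = \sqrt{37 - 39965} = \sqrt{-39928} = 2 i \sqrt{9982}$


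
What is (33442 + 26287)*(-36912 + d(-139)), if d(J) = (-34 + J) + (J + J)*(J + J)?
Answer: 2401046071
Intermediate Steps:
d(J) = -34 + J + 4*J² (d(J) = (-34 + J) + (2*J)*(2*J) = (-34 + J) + 4*J² = -34 + J + 4*J²)
(33442 + 26287)*(-36912 + d(-139)) = (33442 + 26287)*(-36912 + (-34 - 139 + 4*(-139)²)) = 59729*(-36912 + (-34 - 139 + 4*19321)) = 59729*(-36912 + (-34 - 139 + 77284)) = 59729*(-36912 + 77111) = 59729*40199 = 2401046071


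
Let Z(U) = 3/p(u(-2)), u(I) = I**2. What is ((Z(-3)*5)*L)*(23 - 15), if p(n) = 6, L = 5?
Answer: 100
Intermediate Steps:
Z(U) = 1/2 (Z(U) = 3/6 = 3*(1/6) = 1/2)
((Z(-3)*5)*L)*(23 - 15) = (((1/2)*5)*5)*(23 - 15) = ((5/2)*5)*8 = (25/2)*8 = 100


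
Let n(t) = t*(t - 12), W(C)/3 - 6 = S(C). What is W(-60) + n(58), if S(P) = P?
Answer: 2506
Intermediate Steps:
W(C) = 18 + 3*C
n(t) = t*(-12 + t)
W(-60) + n(58) = (18 + 3*(-60)) + 58*(-12 + 58) = (18 - 180) + 58*46 = -162 + 2668 = 2506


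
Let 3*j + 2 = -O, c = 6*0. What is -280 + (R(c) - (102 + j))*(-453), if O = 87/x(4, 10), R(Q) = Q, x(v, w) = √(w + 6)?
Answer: 169359/4 ≈ 42340.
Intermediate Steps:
c = 0
x(v, w) = √(6 + w)
O = 87/4 (O = 87/(√(6 + 10)) = 87/(√16) = 87/4 ≈ 21.750)
j = -95/12 (j = -⅔ + (-1*87/4)/3 = -⅔ + (⅓)*(-87/4) = -⅔ - 29/4 = -95/12 ≈ -7.9167)
-280 + (R(c) - (102 + j))*(-453) = -280 + (0 - (102 - 95/12))*(-453) = -280 + (0 - 1*1129/12)*(-453) = -280 + (0 - 1129/12)*(-453) = -280 - 1129/12*(-453) = -280 + 170479/4 = 169359/4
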